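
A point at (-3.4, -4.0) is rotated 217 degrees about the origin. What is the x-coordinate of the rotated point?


x' = x*cos(theta) - y*sin(theta)
cos(217 deg) = -0.7986, sin(217 deg) = -0.6018
x' = -3.4 * -0.7986 - -4.0 * -0.6018
= 2.7154 - 2.4073
= 0.3081


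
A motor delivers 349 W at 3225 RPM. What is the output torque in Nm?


omega = 3225 * 2*pi/60 = 337.7212 rad/s
tau = P / omega = 349 / 337.7212
= 1.0334 Nm


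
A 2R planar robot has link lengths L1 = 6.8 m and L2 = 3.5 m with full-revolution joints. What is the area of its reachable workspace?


r_max = L1 + L2 = 10.3 m
r_min = |L1 - L2| = 3.3 m
Area = pi*(r_max^2 - r_min^2)
= pi*(106.09 - 10.89)
= pi * 95.2
= 299.0796 m^2


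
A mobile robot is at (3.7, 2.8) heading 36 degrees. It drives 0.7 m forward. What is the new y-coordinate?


y_new = y0 + d*sin(theta)
= 2.8 + 0.7*sin(36)
= 2.8 + 0.4114
= 3.2114


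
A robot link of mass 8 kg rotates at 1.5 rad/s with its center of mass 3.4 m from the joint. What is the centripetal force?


F = m * omega^2 * r
= 8 * 1.5^2 * 3.4
= 8 * 2.25 * 3.4
= 61.2 N


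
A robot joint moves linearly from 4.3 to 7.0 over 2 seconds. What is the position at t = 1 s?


s = t/T = 1/2 = 0.5
p(t) = p0 + (pf-p0)*s
= 4.3 + (7.0 - 4.3) * 0.5
= 5.65


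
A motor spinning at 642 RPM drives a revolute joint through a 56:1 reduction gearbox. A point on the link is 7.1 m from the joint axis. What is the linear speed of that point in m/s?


omega_motor = 642 * 2*pi/60 = 67.2301 rad/s
omega_joint = omega_motor / 56 = 1.2005 rad/s
v = omega_joint * r = 1.2005 * 7.1
= 8.5238 m/s


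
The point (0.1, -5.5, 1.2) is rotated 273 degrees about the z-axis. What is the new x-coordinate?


Rotation about z-axis: x' = x*cos(theta) - y*sin(theta)
= 0.1 * 0.0523 - -5.5 * -0.9986
= -5.4872


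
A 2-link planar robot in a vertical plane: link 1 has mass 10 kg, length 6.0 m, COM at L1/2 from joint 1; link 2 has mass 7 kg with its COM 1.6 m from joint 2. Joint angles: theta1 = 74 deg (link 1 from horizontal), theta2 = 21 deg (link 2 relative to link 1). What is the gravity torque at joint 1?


Horizontal distance from joint 1 to link-1 COM:
  x_c1 = (L1/2)*cos(t1) = 3.0 * 0.2756 = 0.8269 m
Horizontal distance from joint 1 to link-2 COM:
  x_c2 = L1*cos(t1) + Lc2*cos(t1+t2)
       = 6.0*0.2756 + 1.6*-0.0872 = 1.5144 m
tau1 = m1*g*x_c1 + m2*g*x_c2
     = 10*9.81*0.8269 + 7*9.81*1.5144
     = 81.1201 + 103.9921
     = 185.1122 Nm


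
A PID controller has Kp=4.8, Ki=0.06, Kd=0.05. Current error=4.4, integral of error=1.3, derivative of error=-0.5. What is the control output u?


u = Kp*e + Ki*int(e) + Kd*de/dt
= 4.8*4.4 + 0.06*1.3 + 0.05*(-0.5)
= 21.12 + 0.078 + -0.025
= 21.173


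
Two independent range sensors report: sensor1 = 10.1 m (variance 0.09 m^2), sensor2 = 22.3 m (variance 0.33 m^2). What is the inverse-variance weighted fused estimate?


w1 = (1/var1) / (1/var1 + 1/var2)
   = 11.1111 / (11.1111 + 3.0303) = 0.7857
w2 = 1 - w1 = 0.2143
fused = w1*s1 + w2*s2 = 7.9357 + 4.7786
= 12.7143 m


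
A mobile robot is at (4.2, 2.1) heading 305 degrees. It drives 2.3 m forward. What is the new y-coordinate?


y_new = y0 + d*sin(theta)
= 2.1 + 2.3*sin(305)
= 2.1 + -1.884
= 0.216


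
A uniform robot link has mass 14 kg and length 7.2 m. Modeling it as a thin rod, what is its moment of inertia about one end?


I = (1/3) * m * L^2
= (1/3) * 14 * 7.2^2
= 0.333333 * 14 * 51.84
= 241.92 kg*m^2


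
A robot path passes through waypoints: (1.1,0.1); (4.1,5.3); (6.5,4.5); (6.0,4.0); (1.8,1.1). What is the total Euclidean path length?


Segment lengths:
  seg1 = sqrt((3.0)^2 + (5.2)^2) = 6.0033
  seg2 = sqrt((2.4)^2 + (-0.8)^2) = 2.5298
  seg3 = sqrt((-0.5)^2 + (-0.5)^2) = 0.7071
  seg4 = sqrt((-4.2)^2 + (-2.9)^2) = 5.1039
Total = 14.3442


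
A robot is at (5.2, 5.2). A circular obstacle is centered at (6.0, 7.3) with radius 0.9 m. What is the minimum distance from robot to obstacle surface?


center_dist = sqrt((5.2-6.0)^2 + (5.2-7.3)^2)
= sqrt(0.64 + 4.41)
= 2.2472
min_dist = center_dist - radius = 2.2472 - 0.9 = 1.3472 m


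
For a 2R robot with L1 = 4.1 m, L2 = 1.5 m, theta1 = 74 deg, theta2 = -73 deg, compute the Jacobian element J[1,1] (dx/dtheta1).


J[1,1] = -L1*sin(t1) - L2*sin(t1+t2)
= -4.1*sin(74) - 1.5*sin(1)
= -3.9674


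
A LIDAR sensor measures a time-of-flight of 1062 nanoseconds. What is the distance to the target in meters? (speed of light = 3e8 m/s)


tof = 1062 ns = 1.062e-06 s
dist = c * tof / 2
= 3e8 * 1.062e-06 / 2
= 159.3 m


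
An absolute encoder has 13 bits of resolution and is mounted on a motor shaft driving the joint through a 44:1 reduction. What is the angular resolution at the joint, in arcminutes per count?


counts = 2^13 = 8192
effective counts at joint = 8192 * 44 = 360448
resolution = 360*60 / 360448
= 0.0599 arcmin/count


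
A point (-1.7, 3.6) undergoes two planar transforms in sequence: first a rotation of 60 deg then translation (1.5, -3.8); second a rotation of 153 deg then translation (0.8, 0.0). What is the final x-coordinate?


After transform 1:
x1 = cos(60)*-1.7 - sin(60)*3.6 + 1.5 = -2.4677
y1 = sin(60)*-1.7 + cos(60)*3.6 + -3.8 = -3.4722
After transform 2:
x2 = cos(153)*-2.4677 - sin(153)*-3.4722 + 0.8
= 4.5751


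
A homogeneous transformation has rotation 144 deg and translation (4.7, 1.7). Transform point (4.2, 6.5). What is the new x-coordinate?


x' = cos(theta)*px - sin(theta)*py + tx
= -0.809*4.2 - 0.5878*6.5 + 4.7
= -2.5185


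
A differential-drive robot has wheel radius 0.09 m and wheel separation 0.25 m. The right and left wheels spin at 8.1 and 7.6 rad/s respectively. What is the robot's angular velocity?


vR = r*wR = 0.09*8.1 = 0.729 m/s
vL = r*wL = 0.09*7.6 = 0.684 m/s
v = (vR+vL)/2 = 0.7065 m/s
omega = (vR-vL)/L = 0.18 rad/s
angular velocity = 0.18 rad/s


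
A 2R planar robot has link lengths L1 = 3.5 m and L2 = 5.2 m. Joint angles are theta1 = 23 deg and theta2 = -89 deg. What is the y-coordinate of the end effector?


Convert angles to radians: theta1 = 0.4014, theta2 = -1.5533
y = L1*sin(theta1) + L2*sin(theta1+theta2)
y = 1.3676 + -4.7504
y = -3.3829


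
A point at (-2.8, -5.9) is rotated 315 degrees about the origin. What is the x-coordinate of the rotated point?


x' = x*cos(theta) - y*sin(theta)
cos(315 deg) = 0.7071, sin(315 deg) = -0.7071
x' = -2.8 * 0.7071 - -5.9 * -0.7071
= -1.9799 - 4.1719
= -6.1518


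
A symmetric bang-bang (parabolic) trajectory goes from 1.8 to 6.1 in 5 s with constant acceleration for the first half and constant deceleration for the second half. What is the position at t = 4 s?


Symmetric rest-to-rest: each phase covers (pf-p0)/2 in time T/2. 0.5*a*(T/2)^2 = (pf-p0)/2 => a = 4*(pf-p0)/T^2
a = 4*(6.1-1.8)/5^2 = 0.688
t = 4 is in the deceleration phase (t > T/2).
p = pf - 0.5*a*(T-t)^2 = 6.1 - 0.5*0.688*1^2
= 5.756


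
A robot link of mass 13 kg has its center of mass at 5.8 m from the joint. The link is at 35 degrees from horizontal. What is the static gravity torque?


tau = m*g*L*cos(angle)
= 13 * 9.81 * 5.8 * cos(35 deg)
= 13 * 9.81 * 5.8 * 0.8192
= 605.9055 Nm


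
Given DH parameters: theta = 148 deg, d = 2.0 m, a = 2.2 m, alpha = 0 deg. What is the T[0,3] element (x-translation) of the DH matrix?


T[0,3] = a * cos(theta)
= 2.2 * cos(148 deg)
= 2.2 * -0.848
= -1.8657


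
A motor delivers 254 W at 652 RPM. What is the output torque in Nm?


omega = 652 * 2*pi/60 = 68.2773 rad/s
tau = P / omega = 254 / 68.2773
= 3.7201 Nm


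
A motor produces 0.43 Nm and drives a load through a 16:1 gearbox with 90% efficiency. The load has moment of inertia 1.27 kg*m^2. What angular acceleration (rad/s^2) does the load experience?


tau_out = tau_motor * N * eta
= 0.43 * 16 * 0.9 = 6.192 Nm
alpha = tau_out / I = 6.192 / 1.27
= 4.8756 rad/s^2


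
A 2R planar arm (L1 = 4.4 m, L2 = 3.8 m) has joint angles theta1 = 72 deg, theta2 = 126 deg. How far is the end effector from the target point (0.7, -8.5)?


End effector via forward kinematics:
x = L1*cos(t1) + L2*cos(t1+t2) = -2.2543
y = L1*sin(t1) + L2*sin(t1+t2) = 3.0104
Distance to target:
d = sqrt((0.7 - -2.2543)^2 + (-8.5 - 3.0104)^2)
= sqrt(8.7281 + 132.4889)
= 11.8835 m


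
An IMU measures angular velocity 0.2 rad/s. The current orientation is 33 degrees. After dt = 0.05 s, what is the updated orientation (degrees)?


delta_theta = w * dt = 0.2 * 0.05 = 0.01 rad
= 0.573 deg
theta_new = 33 + 0.573 = 33.573 deg


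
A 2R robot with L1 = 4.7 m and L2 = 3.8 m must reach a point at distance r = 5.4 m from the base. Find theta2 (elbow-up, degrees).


cos(theta2) = (r^2 - L1^2 - L2^2) / (2*L1*L2)
cos(theta2) = (29.16 - 22.09 - 14.44) / 35.72
cos(theta2) = -0.206327
theta2 = 101.9072 degrees


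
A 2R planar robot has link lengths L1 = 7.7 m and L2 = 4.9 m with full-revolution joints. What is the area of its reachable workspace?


r_max = L1 + L2 = 12.6 m
r_min = |L1 - L2| = 2.8 m
Area = pi*(r_max^2 - r_min^2)
= pi*(158.76 - 7.84)
= pi * 150.92
= 474.1292 m^2


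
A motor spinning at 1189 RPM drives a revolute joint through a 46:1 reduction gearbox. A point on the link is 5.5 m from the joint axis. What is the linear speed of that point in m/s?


omega_motor = 1189 * 2*pi/60 = 124.5118 rad/s
omega_joint = omega_motor / 46 = 2.7068 rad/s
v = omega_joint * r = 2.7068 * 5.5
= 14.8873 m/s


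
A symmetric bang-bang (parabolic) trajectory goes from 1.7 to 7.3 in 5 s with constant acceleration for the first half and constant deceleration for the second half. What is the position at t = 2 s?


Symmetric rest-to-rest: each phase covers (pf-p0)/2 in time T/2. 0.5*a*(T/2)^2 = (pf-p0)/2 => a = 4*(pf-p0)/T^2
a = 4*(7.3-1.7)/5^2 = 0.896
t = 2 is in the acceleration phase (t <= T/2).
p = p0 + 0.5*a*t^2 = 1.7 + 0.5*0.896*2^2
= 3.492


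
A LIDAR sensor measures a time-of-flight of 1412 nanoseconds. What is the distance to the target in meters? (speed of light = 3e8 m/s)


tof = 1412 ns = 1.412e-06 s
dist = c * tof / 2
= 3e8 * 1.412e-06 / 2
= 211.8 m


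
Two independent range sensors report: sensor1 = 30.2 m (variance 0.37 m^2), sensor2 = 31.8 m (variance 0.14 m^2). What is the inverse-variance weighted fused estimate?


w1 = (1/var1) / (1/var1 + 1/var2)
   = 2.7027 / (2.7027 + 7.1429) = 0.2745
w2 = 1 - w1 = 0.7255
fused = w1*s1 + w2*s2 = 8.2902 + 23.0706
= 31.3608 m


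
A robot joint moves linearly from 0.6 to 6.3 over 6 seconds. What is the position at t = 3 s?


s = t/T = 3/6 = 0.5
p(t) = p0 + (pf-p0)*s
= 0.6 + (6.3 - 0.6) * 0.5
= 3.45


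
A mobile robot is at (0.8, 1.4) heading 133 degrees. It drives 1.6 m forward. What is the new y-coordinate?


y_new = y0 + d*sin(theta)
= 1.4 + 1.6*sin(133)
= 1.4 + 1.1702
= 2.5702


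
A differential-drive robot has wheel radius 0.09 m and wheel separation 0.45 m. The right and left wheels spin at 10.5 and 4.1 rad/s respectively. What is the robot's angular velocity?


vR = r*wR = 0.09*10.5 = 0.945 m/s
vL = r*wL = 0.09*4.1 = 0.369 m/s
v = (vR+vL)/2 = 0.657 m/s
omega = (vR-vL)/L = 1.28 rad/s
angular velocity = 1.28 rad/s


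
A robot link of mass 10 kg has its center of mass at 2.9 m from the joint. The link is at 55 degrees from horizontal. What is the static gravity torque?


tau = m*g*L*cos(angle)
= 10 * 9.81 * 2.9 * cos(55 deg)
= 10 * 9.81 * 2.9 * 0.5736
= 163.1768 Nm


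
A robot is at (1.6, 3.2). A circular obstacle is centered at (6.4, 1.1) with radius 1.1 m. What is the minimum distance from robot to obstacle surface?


center_dist = sqrt((1.6-6.4)^2 + (3.2-1.1)^2)
= sqrt(23.04 + 4.41)
= 5.2393
min_dist = center_dist - radius = 5.2393 - 1.1 = 4.1393 m


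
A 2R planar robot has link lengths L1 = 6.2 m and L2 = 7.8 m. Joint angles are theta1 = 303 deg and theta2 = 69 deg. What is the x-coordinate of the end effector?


Convert angles to radians: theta1 = 5.2883, theta2 = 1.2043
x = L1*cos(theta1) + L2*cos(theta1+theta2)
x = 3.3768 + 7.6296
x = 11.0063


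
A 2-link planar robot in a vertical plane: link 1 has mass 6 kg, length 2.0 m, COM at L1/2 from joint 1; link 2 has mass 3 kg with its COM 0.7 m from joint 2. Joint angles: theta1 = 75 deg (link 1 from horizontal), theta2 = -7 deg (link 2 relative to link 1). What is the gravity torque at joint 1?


Horizontal distance from joint 1 to link-1 COM:
  x_c1 = (L1/2)*cos(t1) = 1.0 * 0.2588 = 0.2588 m
Horizontal distance from joint 1 to link-2 COM:
  x_c2 = L1*cos(t1) + Lc2*cos(t1+t2)
       = 2.0*0.2588 + 0.7*0.3746 = 0.7799 m
tau1 = m1*g*x_c1 + m2*g*x_c2
     = 6*9.81*0.2588 + 3*9.81*0.7799
     = 15.2341 + 22.9514
     = 38.1854 Nm


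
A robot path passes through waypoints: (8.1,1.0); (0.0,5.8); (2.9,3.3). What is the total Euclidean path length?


Segment lengths:
  seg1 = sqrt((-8.1)^2 + (4.8)^2) = 9.4154
  seg2 = sqrt((2.9)^2 + (-2.5)^2) = 3.8288
Total = 13.2443


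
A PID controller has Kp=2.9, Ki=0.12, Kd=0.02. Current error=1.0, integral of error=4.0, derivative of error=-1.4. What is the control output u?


u = Kp*e + Ki*int(e) + Kd*de/dt
= 2.9*1.0 + 0.12*4.0 + 0.02*(-1.4)
= 2.9 + 0.48 + -0.028
= 3.352


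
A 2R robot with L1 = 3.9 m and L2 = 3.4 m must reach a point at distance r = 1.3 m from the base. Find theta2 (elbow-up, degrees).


cos(theta2) = (r^2 - L1^2 - L2^2) / (2*L1*L2)
cos(theta2) = (1.69 - 15.21 - 11.56) / 26.52
cos(theta2) = -0.945701
theta2 = 161.0322 degrees


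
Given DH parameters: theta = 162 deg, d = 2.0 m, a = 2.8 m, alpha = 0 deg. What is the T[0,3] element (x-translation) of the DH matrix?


T[0,3] = a * cos(theta)
= 2.8 * cos(162 deg)
= 2.8 * -0.9511
= -2.663


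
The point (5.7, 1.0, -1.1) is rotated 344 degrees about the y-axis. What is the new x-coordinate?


Rotation about y-axis: x' = x*cos(theta) + z*sin(theta)
= 5.7 * 0.9613 + -1.1 * -0.2756
= 5.7824


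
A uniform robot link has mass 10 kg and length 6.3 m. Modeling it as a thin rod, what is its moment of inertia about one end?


I = (1/3) * m * L^2
= (1/3) * 10 * 6.3^2
= 0.333333 * 10 * 39.69
= 132.3 kg*m^2


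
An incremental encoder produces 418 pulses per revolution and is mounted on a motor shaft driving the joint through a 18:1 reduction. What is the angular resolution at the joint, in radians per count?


counts per rev = 418
effective counts at joint = 418 * 18 = 7524
resolution = 2*pi / 7524
= 8.3509e-04 rad/count


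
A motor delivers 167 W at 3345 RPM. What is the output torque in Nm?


omega = 3345 * 2*pi/60 = 350.2876 rad/s
tau = P / omega = 167 / 350.2876
= 0.4768 Nm


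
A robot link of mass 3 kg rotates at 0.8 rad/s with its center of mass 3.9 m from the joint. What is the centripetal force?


F = m * omega^2 * r
= 3 * 0.8^2 * 3.9
= 3 * 0.64 * 3.9
= 7.488 N


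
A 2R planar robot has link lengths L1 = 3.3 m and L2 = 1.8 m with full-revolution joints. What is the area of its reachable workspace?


r_max = L1 + L2 = 5.1 m
r_min = |L1 - L2| = 1.5 m
Area = pi*(r_max^2 - r_min^2)
= pi*(26.01 - 2.25)
= pi * 23.76
= 74.6442 m^2


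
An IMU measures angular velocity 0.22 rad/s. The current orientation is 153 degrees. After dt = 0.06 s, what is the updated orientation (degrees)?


delta_theta = w * dt = 0.22 * 0.06 = 0.0132 rad
= 0.7563 deg
theta_new = 153 + 0.7563 = 153.7563 deg


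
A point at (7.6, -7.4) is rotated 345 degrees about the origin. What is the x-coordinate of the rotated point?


x' = x*cos(theta) - y*sin(theta)
cos(345 deg) = 0.9659, sin(345 deg) = -0.2588
x' = 7.6 * 0.9659 - -7.4 * -0.2588
= 7.341 - 1.9153
= 5.4258


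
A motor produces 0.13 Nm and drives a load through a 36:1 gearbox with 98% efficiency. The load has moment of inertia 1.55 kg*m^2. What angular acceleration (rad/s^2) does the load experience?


tau_out = tau_motor * N * eta
= 0.13 * 36 * 0.98 = 4.5864 Nm
alpha = tau_out / I = 4.5864 / 1.55
= 2.959 rad/s^2


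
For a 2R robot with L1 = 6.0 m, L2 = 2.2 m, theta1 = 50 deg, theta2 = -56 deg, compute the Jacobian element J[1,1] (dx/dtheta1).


J[1,1] = -L1*sin(t1) - L2*sin(t1+t2)
= -6.0*sin(50) - 2.2*sin(-6)
= -4.3663


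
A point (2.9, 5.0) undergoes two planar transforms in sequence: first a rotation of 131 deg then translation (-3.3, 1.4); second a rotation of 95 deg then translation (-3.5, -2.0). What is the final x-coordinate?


After transform 1:
x1 = cos(131)*2.9 - sin(131)*5.0 + -3.3 = -8.9761
y1 = sin(131)*2.9 + cos(131)*5.0 + 1.4 = 0.3084
After transform 2:
x2 = cos(95)*-8.9761 - sin(95)*0.3084 + -3.5
= -3.0249


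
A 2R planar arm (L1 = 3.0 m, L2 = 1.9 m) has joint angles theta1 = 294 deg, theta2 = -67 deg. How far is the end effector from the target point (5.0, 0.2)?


End effector via forward kinematics:
x = L1*cos(t1) + L2*cos(t1+t2) = -0.0756
y = L1*sin(t1) + L2*sin(t1+t2) = -4.1302
Distance to target:
d = sqrt((5.0 - -0.0756)^2 + (0.2 - -4.1302)^2)
= sqrt(25.7616 + 18.7507)
= 6.6718 m


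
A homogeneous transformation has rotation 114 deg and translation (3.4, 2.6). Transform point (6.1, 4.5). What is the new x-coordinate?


x' = cos(theta)*px - sin(theta)*py + tx
= -0.4067*6.1 - 0.9135*4.5 + 3.4
= -3.192


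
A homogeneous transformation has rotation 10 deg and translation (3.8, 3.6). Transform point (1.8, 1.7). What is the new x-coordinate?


x' = cos(theta)*px - sin(theta)*py + tx
= 0.9848*1.8 - 0.1736*1.7 + 3.8
= 5.2775


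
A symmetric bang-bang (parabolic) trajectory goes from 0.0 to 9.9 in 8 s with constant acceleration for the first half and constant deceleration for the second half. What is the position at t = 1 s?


Symmetric rest-to-rest: each phase covers (pf-p0)/2 in time T/2. 0.5*a*(T/2)^2 = (pf-p0)/2 => a = 4*(pf-p0)/T^2
a = 4*(9.9-0.0)/8^2 = 0.6188
t = 1 is in the acceleration phase (t <= T/2).
p = p0 + 0.5*a*t^2 = 0.0 + 0.5*0.6188*1^2
= 0.3094


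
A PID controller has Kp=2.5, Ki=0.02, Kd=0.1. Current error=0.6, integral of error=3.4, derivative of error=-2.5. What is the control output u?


u = Kp*e + Ki*int(e) + Kd*de/dt
= 2.5*0.6 + 0.02*3.4 + 0.1*(-2.5)
= 1.5 + 0.068 + -0.25
= 1.318


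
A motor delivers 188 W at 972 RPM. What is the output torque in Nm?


omega = 972 * 2*pi/60 = 101.7876 rad/s
tau = P / omega = 188 / 101.7876
= 1.847 Nm


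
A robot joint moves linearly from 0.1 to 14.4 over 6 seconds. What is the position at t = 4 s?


s = t/T = 4/6 = 0.6667
p(t) = p0 + (pf-p0)*s
= 0.1 + (14.4 - 0.1) * 0.6667
= 9.6333


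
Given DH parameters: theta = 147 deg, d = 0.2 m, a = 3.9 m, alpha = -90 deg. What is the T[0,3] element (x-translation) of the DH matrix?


T[0,3] = a * cos(theta)
= 3.9 * cos(147 deg)
= 3.9 * -0.8387
= -3.2708


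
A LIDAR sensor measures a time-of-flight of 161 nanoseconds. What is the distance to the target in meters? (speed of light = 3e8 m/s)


tof = 161 ns = 1.61e-07 s
dist = c * tof / 2
= 3e8 * 1.61e-07 / 2
= 24.15 m


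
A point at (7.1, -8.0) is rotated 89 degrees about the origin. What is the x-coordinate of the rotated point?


x' = x*cos(theta) - y*sin(theta)
cos(89 deg) = 0.0175, sin(89 deg) = 0.9998
x' = 7.1 * 0.0175 - -8.0 * 0.9998
= 0.1239 - -7.9988
= 8.1227


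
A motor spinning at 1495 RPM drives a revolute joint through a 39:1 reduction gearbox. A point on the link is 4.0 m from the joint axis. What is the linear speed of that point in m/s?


omega_motor = 1495 * 2*pi/60 = 156.556 rad/s
omega_joint = omega_motor / 39 = 4.0143 rad/s
v = omega_joint * r = 4.0143 * 4.0
= 16.057 m/s


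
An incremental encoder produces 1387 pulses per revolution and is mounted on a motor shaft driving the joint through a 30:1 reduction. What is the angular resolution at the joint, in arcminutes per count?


counts per rev = 1387
effective counts at joint = 1387 * 30 = 41610
resolution = 360*60 / 41610
= 0.5191 arcmin/count


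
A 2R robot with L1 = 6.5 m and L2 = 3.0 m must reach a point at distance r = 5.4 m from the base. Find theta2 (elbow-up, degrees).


cos(theta2) = (r^2 - L1^2 - L2^2) / (2*L1*L2)
cos(theta2) = (29.16 - 42.25 - 9.0) / 39.0
cos(theta2) = -0.56641
theta2 = 124.5003 degrees


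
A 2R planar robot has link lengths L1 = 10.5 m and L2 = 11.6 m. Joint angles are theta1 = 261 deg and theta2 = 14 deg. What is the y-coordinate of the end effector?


Convert angles to radians: theta1 = 4.5553, theta2 = 0.2443
y = L1*sin(theta1) + L2*sin(theta1+theta2)
y = -10.3707 + -11.5559
y = -21.9266


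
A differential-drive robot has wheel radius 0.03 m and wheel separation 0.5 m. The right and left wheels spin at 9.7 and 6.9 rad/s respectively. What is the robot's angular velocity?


vR = r*wR = 0.03*9.7 = 0.291 m/s
vL = r*wL = 0.03*6.9 = 0.207 m/s
v = (vR+vL)/2 = 0.249 m/s
omega = (vR-vL)/L = 0.168 rad/s
angular velocity = 0.168 rad/s


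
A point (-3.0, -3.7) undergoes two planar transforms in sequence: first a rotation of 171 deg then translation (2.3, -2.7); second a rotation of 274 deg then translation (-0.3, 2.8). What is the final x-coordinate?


After transform 1:
x1 = cos(171)*-3.0 - sin(171)*-3.7 + 2.3 = 5.8419
y1 = sin(171)*-3.0 + cos(171)*-3.7 + -2.7 = 0.4851
After transform 2:
x2 = cos(274)*5.8419 - sin(274)*0.4851 + -0.3
= 0.5915


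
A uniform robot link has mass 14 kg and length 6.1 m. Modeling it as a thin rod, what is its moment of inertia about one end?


I = (1/3) * m * L^2
= (1/3) * 14 * 6.1^2
= 0.333333 * 14 * 37.21
= 173.6467 kg*m^2


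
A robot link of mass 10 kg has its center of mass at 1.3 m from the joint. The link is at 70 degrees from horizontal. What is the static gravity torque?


tau = m*g*L*cos(angle)
= 10 * 9.81 * 1.3 * cos(70 deg)
= 10 * 9.81 * 1.3 * 0.342
= 43.6178 Nm


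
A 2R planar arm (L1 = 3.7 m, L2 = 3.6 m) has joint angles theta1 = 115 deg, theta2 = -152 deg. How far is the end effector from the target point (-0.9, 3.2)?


End effector via forward kinematics:
x = L1*cos(t1) + L2*cos(t1+t2) = 1.3114
y = L1*sin(t1) + L2*sin(t1+t2) = 1.1868
Distance to target:
d = sqrt((-0.9 - 1.3114)^2 + (3.2 - 1.1868)^2)
= sqrt(4.8903 + 4.053)
= 2.9905 m


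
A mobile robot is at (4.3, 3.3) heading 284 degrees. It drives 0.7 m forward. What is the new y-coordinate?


y_new = y0 + d*sin(theta)
= 3.3 + 0.7*sin(284)
= 3.3 + -0.6792
= 2.6208


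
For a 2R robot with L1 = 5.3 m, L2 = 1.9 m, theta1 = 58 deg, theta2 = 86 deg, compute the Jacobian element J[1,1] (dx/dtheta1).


J[1,1] = -L1*sin(t1) - L2*sin(t1+t2)
= -5.3*sin(58) - 1.9*sin(144)
= -5.6114


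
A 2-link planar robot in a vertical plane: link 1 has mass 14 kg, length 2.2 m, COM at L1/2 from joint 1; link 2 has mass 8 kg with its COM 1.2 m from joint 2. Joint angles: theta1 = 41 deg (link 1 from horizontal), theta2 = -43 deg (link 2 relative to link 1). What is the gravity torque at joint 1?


Horizontal distance from joint 1 to link-1 COM:
  x_c1 = (L1/2)*cos(t1) = 1.1 * 0.7547 = 0.8302 m
Horizontal distance from joint 1 to link-2 COM:
  x_c2 = L1*cos(t1) + Lc2*cos(t1+t2)
       = 2.2*0.7547 + 1.2*0.9994 = 2.8596 m
tau1 = m1*g*x_c1 + m2*g*x_c2
     = 14*9.81*0.8302 + 8*9.81*2.8596
     = 114.017 + 224.4238
     = 338.4408 Nm


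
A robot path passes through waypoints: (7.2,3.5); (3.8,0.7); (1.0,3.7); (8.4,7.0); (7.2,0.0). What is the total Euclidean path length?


Segment lengths:
  seg1 = sqrt((-3.4)^2 + (-2.8)^2) = 4.4045
  seg2 = sqrt((-2.8)^2 + (3.0)^2) = 4.1037
  seg3 = sqrt((7.4)^2 + (3.3)^2) = 8.1025
  seg4 = sqrt((-1.2)^2 + (-7.0)^2) = 7.1021
Total = 23.7128


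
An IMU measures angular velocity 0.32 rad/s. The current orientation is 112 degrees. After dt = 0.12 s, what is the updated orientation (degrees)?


delta_theta = w * dt = 0.32 * 0.12 = 0.0384 rad
= 2.2002 deg
theta_new = 112 + 2.2002 = 114.2002 deg


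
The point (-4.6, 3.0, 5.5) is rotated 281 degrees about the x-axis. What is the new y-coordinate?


Rotation about x-axis: y' = y*cos(theta) - z*sin(theta)
= 3.0 * 0.1908 - 5.5 * -0.9816
= 5.9714


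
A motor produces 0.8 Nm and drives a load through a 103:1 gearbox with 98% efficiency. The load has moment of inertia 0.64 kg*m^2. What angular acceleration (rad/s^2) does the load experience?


tau_out = tau_motor * N * eta
= 0.8 * 103 * 0.98 = 80.752 Nm
alpha = tau_out / I = 80.752 / 0.64
= 126.175 rad/s^2


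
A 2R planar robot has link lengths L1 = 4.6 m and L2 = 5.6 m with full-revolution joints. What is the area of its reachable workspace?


r_max = L1 + L2 = 10.2 m
r_min = |L1 - L2| = 1.0 m
Area = pi*(r_max^2 - r_min^2)
= pi*(104.04 - 1.0)
= pi * 103.04
= 323.7097 m^2


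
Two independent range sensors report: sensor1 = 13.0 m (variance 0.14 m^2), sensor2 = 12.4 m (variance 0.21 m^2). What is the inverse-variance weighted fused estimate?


w1 = (1/var1) / (1/var1 + 1/var2)
   = 7.1429 / (7.1429 + 4.7619) = 0.6
w2 = 1 - w1 = 0.4
fused = w1*s1 + w2*s2 = 7.8 + 4.96
= 12.76 m


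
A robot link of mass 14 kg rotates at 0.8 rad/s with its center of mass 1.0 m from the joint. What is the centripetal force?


F = m * omega^2 * r
= 14 * 0.8^2 * 1.0
= 14 * 0.64 * 1.0
= 8.96 N


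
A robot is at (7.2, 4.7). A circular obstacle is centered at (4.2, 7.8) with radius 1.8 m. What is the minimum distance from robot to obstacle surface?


center_dist = sqrt((7.2-4.2)^2 + (4.7-7.8)^2)
= sqrt(9.0 + 9.61)
= 4.3139
min_dist = center_dist - radius = 4.3139 - 1.8 = 2.5139 m


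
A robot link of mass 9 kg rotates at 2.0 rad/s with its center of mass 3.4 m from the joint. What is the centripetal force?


F = m * omega^2 * r
= 9 * 2.0^2 * 3.4
= 9 * 4.0 * 3.4
= 122.4 N


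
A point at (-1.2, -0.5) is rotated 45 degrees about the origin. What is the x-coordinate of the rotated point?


x' = x*cos(theta) - y*sin(theta)
cos(45 deg) = 0.7071, sin(45 deg) = 0.7071
x' = -1.2 * 0.7071 - -0.5 * 0.7071
= -0.8485 - -0.3536
= -0.495


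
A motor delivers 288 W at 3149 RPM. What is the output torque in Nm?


omega = 3149 * 2*pi/60 = 329.7625 rad/s
tau = P / omega = 288 / 329.7625
= 0.8734 Nm


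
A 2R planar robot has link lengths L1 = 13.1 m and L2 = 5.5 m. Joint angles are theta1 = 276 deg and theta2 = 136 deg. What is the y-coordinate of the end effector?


Convert angles to radians: theta1 = 4.8171, theta2 = 2.3736
y = L1*sin(theta1) + L2*sin(theta1+theta2)
y = -13.0282 + 4.3341
y = -8.6942


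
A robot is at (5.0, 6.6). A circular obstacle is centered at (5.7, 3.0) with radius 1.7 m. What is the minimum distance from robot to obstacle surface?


center_dist = sqrt((5.0-5.7)^2 + (6.6-3.0)^2)
= sqrt(0.49 + 12.96)
= 3.6674
min_dist = center_dist - radius = 3.6674 - 1.7 = 1.9674 m


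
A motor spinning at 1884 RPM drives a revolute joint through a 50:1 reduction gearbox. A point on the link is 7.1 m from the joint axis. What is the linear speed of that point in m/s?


omega_motor = 1884 * 2*pi/60 = 197.292 rad/s
omega_joint = omega_motor / 50 = 3.9458 rad/s
v = omega_joint * r = 3.9458 * 7.1
= 28.0155 m/s


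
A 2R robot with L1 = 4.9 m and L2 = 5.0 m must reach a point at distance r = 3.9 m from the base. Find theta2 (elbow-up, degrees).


cos(theta2) = (r^2 - L1^2 - L2^2) / (2*L1*L2)
cos(theta2) = (15.21 - 24.01 - 25.0) / 49.0
cos(theta2) = -0.689796
theta2 = 133.614 degrees


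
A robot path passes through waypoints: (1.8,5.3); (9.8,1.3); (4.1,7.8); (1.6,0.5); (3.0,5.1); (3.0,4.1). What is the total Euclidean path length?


Segment lengths:
  seg1 = sqrt((8.0)^2 + (-4.0)^2) = 8.9443
  seg2 = sqrt((-5.7)^2 + (6.5)^2) = 8.6452
  seg3 = sqrt((-2.5)^2 + (-7.3)^2) = 7.7162
  seg4 = sqrt((1.4)^2 + (4.6)^2) = 4.8083
  seg5 = sqrt((0.0)^2 + (-1.0)^2) = 1.0
Total = 31.114


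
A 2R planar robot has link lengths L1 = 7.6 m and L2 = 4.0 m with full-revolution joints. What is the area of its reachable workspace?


r_max = L1 + L2 = 11.6 m
r_min = |L1 - L2| = 3.6 m
Area = pi*(r_max^2 - r_min^2)
= pi*(134.56 - 12.96)
= pi * 121.6
= 382.0177 m^2


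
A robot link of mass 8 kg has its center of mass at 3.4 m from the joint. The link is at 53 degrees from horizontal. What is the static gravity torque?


tau = m*g*L*cos(angle)
= 8 * 9.81 * 3.4 * cos(53 deg)
= 8 * 9.81 * 3.4 * 0.6018
= 160.5835 Nm


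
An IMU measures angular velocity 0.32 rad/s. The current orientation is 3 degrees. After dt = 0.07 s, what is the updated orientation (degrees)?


delta_theta = w * dt = 0.32 * 0.07 = 0.0224 rad
= 1.2834 deg
theta_new = 3 + 1.2834 = 4.2834 deg


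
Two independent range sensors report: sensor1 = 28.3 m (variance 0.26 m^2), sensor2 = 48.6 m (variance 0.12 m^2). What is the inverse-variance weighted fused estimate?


w1 = (1/var1) / (1/var1 + 1/var2)
   = 3.8462 / (3.8462 + 8.3333) = 0.3158
w2 = 1 - w1 = 0.6842
fused = w1*s1 + w2*s2 = 8.9368 + 33.2526
= 42.1895 m


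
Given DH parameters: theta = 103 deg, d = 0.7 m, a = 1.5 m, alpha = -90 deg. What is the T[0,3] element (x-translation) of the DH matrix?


T[0,3] = a * cos(theta)
= 1.5 * cos(103 deg)
= 1.5 * -0.225
= -0.3374


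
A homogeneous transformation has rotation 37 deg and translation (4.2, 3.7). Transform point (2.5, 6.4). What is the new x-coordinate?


x' = cos(theta)*px - sin(theta)*py + tx
= 0.7986*2.5 - 0.6018*6.4 + 4.2
= 2.345


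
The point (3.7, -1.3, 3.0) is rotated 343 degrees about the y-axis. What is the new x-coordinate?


Rotation about y-axis: x' = x*cos(theta) + z*sin(theta)
= 3.7 * 0.9563 + 3.0 * -0.2924
= 2.6612


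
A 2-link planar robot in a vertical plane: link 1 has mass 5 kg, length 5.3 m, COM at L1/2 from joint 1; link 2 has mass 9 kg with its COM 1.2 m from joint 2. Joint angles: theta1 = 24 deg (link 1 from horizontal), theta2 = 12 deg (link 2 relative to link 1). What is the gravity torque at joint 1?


Horizontal distance from joint 1 to link-1 COM:
  x_c1 = (L1/2)*cos(t1) = 2.65 * 0.9135 = 2.4209 m
Horizontal distance from joint 1 to link-2 COM:
  x_c2 = L1*cos(t1) + Lc2*cos(t1+t2)
       = 5.3*0.9135 + 1.2*0.809 = 5.8126 m
tau1 = m1*g*x_c1 + m2*g*x_c2
     = 5*9.81*2.4209 + 9*9.81*5.8126
     = 118.7449 + 513.1955
     = 631.9404 Nm


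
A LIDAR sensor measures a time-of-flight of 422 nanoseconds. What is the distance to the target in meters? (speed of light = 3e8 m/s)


tof = 422 ns = 4.22e-07 s
dist = c * tof / 2
= 3e8 * 4.22e-07 / 2
= 63.3 m


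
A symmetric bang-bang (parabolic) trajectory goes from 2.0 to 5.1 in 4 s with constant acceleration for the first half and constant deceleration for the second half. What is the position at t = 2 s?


Symmetric rest-to-rest: each phase covers (pf-p0)/2 in time T/2. 0.5*a*(T/2)^2 = (pf-p0)/2 => a = 4*(pf-p0)/T^2
a = 4*(5.1-2.0)/4^2 = 0.775
t = 2 is in the acceleration phase (t <= T/2).
p = p0 + 0.5*a*t^2 = 2.0 + 0.5*0.775*2^2
= 3.55


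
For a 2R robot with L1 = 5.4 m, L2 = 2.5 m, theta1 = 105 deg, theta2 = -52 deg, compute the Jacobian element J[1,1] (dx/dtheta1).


J[1,1] = -L1*sin(t1) - L2*sin(t1+t2)
= -5.4*sin(105) - 2.5*sin(53)
= -7.2126


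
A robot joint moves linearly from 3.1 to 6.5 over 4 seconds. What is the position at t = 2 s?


s = t/T = 2/4 = 0.5
p(t) = p0 + (pf-p0)*s
= 3.1 + (6.5 - 3.1) * 0.5
= 4.8


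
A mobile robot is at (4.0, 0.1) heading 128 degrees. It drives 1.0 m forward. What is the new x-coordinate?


x_new = x0 + d*cos(theta)
= 4.0 + 1.0*cos(128)
= 4.0 + -0.6157
= 3.3843


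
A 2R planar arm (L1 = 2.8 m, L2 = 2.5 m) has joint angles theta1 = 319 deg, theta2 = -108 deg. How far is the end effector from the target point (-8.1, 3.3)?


End effector via forward kinematics:
x = L1*cos(t1) + L2*cos(t1+t2) = -0.0297
y = L1*sin(t1) + L2*sin(t1+t2) = -3.1246
Distance to target:
d = sqrt((-8.1 - -0.0297)^2 + (3.3 - -3.1246)^2)
= sqrt(65.1292 + 41.275)
= 10.3152 m


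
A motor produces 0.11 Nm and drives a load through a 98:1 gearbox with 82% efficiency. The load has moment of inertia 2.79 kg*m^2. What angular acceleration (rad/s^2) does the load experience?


tau_out = tau_motor * N * eta
= 0.11 * 98 * 0.82 = 8.8396 Nm
alpha = tau_out / I = 8.8396 / 2.79
= 3.1683 rad/s^2


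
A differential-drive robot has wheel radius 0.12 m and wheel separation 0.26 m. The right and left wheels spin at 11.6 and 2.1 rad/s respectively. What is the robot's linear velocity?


vR = r*wR = 0.12*11.6 = 1.392 m/s
vL = r*wL = 0.12*2.1 = 0.252 m/s
v = (vR+vL)/2 = 0.822 m/s
omega = (vR-vL)/L = 4.3846 rad/s
linear velocity = 0.822 m/s


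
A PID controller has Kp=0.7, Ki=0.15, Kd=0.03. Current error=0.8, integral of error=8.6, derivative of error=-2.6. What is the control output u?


u = Kp*e + Ki*int(e) + Kd*de/dt
= 0.7*0.8 + 0.15*8.6 + 0.03*(-2.6)
= 0.56 + 1.29 + -0.078
= 1.772


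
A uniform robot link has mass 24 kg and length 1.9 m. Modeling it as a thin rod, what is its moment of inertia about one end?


I = (1/3) * m * L^2
= (1/3) * 24 * 1.9^2
= 0.333333 * 24 * 3.61
= 28.88 kg*m^2


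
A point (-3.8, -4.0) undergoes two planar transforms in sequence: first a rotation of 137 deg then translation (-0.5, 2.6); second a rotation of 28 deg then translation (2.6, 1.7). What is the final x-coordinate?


After transform 1:
x1 = cos(137)*-3.8 - sin(137)*-4.0 + -0.5 = 5.0071
y1 = sin(137)*-3.8 + cos(137)*-4.0 + 2.6 = 2.9338
After transform 2:
x2 = cos(28)*5.0071 - sin(28)*2.9338 + 2.6
= 5.6437


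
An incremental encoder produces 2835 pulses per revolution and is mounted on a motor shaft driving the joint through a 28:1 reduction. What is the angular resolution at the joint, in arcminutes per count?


counts per rev = 2835
effective counts at joint = 2835 * 28 = 79380
resolution = 360*60 / 79380
= 0.2721 arcmin/count


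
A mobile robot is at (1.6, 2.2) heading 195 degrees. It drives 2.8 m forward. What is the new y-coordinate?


y_new = y0 + d*sin(theta)
= 2.2 + 2.8*sin(195)
= 2.2 + -0.7247
= 1.4753


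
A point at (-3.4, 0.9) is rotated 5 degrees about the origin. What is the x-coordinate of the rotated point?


x' = x*cos(theta) - y*sin(theta)
cos(5 deg) = 0.9962, sin(5 deg) = 0.0872
x' = -3.4 * 0.9962 - 0.9 * 0.0872
= -3.3871 - 0.0784
= -3.4655


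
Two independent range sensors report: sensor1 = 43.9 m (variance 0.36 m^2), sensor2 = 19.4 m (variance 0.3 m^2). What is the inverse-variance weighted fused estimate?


w1 = (1/var1) / (1/var1 + 1/var2)
   = 2.7778 / (2.7778 + 3.3333) = 0.4545
w2 = 1 - w1 = 0.5455
fused = w1*s1 + w2*s2 = 19.9545 + 10.5818
= 30.5364 m


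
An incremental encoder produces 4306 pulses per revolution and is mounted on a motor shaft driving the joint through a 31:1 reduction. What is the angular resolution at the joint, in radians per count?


counts per rev = 4306
effective counts at joint = 4306 * 31 = 133486
resolution = 2*pi / 133486
= 4.7070e-05 rad/count


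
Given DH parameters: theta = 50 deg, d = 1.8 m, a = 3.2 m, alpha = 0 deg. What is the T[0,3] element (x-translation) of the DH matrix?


T[0,3] = a * cos(theta)
= 3.2 * cos(50 deg)
= 3.2 * 0.6428
= 2.0569


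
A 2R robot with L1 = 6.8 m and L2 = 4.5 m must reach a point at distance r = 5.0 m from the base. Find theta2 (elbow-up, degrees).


cos(theta2) = (r^2 - L1^2 - L2^2) / (2*L1*L2)
cos(theta2) = (25.0 - 46.24 - 20.25) / 61.2
cos(theta2) = -0.677941
theta2 = 132.683 degrees


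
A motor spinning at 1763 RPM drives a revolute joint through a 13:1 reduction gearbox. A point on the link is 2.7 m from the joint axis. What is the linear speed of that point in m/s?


omega_motor = 1763 * 2*pi/60 = 184.6209 rad/s
omega_joint = omega_motor / 13 = 14.2016 rad/s
v = omega_joint * r = 14.2016 * 2.7
= 38.3443 m/s


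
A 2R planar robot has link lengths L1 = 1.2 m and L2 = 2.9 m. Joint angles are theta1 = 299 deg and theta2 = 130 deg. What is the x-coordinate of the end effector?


Convert angles to radians: theta1 = 5.2185, theta2 = 2.2689
x = L1*cos(theta1) + L2*cos(theta1+theta2)
x = 0.5818 + 1.0393
x = 1.621


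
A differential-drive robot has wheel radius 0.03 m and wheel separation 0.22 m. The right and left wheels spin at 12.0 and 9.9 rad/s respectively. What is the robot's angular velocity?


vR = r*wR = 0.03*12.0 = 0.36 m/s
vL = r*wL = 0.03*9.9 = 0.297 m/s
v = (vR+vL)/2 = 0.3285 m/s
omega = (vR-vL)/L = 0.2864 rad/s
angular velocity = 0.2864 rad/s


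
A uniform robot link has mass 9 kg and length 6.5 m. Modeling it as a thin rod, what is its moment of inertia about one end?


I = (1/3) * m * L^2
= (1/3) * 9 * 6.5^2
= 0.333333 * 9 * 42.25
= 126.75 kg*m^2


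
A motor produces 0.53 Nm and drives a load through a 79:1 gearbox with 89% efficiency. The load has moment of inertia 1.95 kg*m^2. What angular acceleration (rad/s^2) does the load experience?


tau_out = tau_motor * N * eta
= 0.53 * 79 * 0.89 = 37.2643 Nm
alpha = tau_out / I = 37.2643 / 1.95
= 19.1099 rad/s^2


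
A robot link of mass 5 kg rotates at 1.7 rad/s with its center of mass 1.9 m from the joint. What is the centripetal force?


F = m * omega^2 * r
= 5 * 1.7^2 * 1.9
= 5 * 2.89 * 1.9
= 27.455 N


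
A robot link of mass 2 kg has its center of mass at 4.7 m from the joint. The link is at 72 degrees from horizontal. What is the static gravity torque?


tau = m*g*L*cos(angle)
= 2 * 9.81 * 4.7 * cos(72 deg)
= 2 * 9.81 * 4.7 * 0.309
= 28.4957 Nm


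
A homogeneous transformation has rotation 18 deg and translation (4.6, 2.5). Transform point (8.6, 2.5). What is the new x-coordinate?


x' = cos(theta)*px - sin(theta)*py + tx
= 0.9511*8.6 - 0.309*2.5 + 4.6
= 12.0065


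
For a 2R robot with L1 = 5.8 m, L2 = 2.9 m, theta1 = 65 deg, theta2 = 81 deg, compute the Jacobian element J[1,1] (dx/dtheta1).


J[1,1] = -L1*sin(t1) - L2*sin(t1+t2)
= -5.8*sin(65) - 2.9*sin(146)
= -6.8782


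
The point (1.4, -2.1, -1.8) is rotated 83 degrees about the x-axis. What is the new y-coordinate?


Rotation about x-axis: y' = y*cos(theta) - z*sin(theta)
= -2.1 * 0.1219 - -1.8 * 0.9925
= 1.5307


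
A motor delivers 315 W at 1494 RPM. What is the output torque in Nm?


omega = 1494 * 2*pi/60 = 156.4513 rad/s
tau = P / omega = 315 / 156.4513
= 2.0134 Nm


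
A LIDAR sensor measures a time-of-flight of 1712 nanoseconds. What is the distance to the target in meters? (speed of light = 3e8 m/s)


tof = 1712 ns = 1.712e-06 s
dist = c * tof / 2
= 3e8 * 1.712e-06 / 2
= 256.8 m


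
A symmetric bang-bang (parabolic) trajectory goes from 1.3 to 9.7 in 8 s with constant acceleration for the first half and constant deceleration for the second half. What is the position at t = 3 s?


Symmetric rest-to-rest: each phase covers (pf-p0)/2 in time T/2. 0.5*a*(T/2)^2 = (pf-p0)/2 => a = 4*(pf-p0)/T^2
a = 4*(9.7-1.3)/8^2 = 0.525
t = 3 is in the acceleration phase (t <= T/2).
p = p0 + 0.5*a*t^2 = 1.3 + 0.5*0.525*3^2
= 3.6625


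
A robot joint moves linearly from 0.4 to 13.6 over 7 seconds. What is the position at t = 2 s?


s = t/T = 2/7 = 0.2857
p(t) = p0 + (pf-p0)*s
= 0.4 + (13.6 - 0.4) * 0.2857
= 4.1714


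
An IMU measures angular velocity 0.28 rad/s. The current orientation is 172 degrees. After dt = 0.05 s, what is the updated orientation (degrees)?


delta_theta = w * dt = 0.28 * 0.05 = 0.014 rad
= 0.8021 deg
theta_new = 172 + 0.8021 = 172.8021 deg


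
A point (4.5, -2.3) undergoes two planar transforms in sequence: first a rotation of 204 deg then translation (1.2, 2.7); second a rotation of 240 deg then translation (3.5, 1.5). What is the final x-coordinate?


After transform 1:
x1 = cos(204)*4.5 - sin(204)*-2.3 + 1.2 = -3.8464
y1 = sin(204)*4.5 + cos(204)*-2.3 + 2.7 = 2.9708
After transform 2:
x2 = cos(240)*-3.8464 - sin(240)*2.9708 + 3.5
= 7.996


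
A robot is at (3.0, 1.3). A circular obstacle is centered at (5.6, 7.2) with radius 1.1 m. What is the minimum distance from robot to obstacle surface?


center_dist = sqrt((3.0-5.6)^2 + (1.3-7.2)^2)
= sqrt(6.76 + 34.81)
= 6.4475
min_dist = center_dist - radius = 6.4475 - 1.1 = 5.3475 m


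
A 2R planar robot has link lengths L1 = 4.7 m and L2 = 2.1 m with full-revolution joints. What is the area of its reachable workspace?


r_max = L1 + L2 = 6.8 m
r_min = |L1 - L2| = 2.6 m
Area = pi*(r_max^2 - r_min^2)
= pi*(46.24 - 6.76)
= pi * 39.48
= 124.0301 m^2
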